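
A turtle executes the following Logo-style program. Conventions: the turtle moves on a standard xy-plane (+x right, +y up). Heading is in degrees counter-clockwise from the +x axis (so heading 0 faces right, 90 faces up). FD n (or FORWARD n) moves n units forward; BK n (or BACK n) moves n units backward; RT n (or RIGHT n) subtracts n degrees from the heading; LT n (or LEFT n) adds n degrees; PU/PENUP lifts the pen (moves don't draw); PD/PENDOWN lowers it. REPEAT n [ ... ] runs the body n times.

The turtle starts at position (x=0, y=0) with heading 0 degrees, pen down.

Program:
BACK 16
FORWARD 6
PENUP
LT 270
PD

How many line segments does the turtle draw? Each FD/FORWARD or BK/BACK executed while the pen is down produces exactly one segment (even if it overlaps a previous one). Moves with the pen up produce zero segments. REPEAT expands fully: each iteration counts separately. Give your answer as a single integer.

Executing turtle program step by step:
Start: pos=(0,0), heading=0, pen down
BK 16: (0,0) -> (-16,0) [heading=0, draw]
FD 6: (-16,0) -> (-10,0) [heading=0, draw]
PU: pen up
LT 270: heading 0 -> 270
PD: pen down
Final: pos=(-10,0), heading=270, 2 segment(s) drawn
Segments drawn: 2

Answer: 2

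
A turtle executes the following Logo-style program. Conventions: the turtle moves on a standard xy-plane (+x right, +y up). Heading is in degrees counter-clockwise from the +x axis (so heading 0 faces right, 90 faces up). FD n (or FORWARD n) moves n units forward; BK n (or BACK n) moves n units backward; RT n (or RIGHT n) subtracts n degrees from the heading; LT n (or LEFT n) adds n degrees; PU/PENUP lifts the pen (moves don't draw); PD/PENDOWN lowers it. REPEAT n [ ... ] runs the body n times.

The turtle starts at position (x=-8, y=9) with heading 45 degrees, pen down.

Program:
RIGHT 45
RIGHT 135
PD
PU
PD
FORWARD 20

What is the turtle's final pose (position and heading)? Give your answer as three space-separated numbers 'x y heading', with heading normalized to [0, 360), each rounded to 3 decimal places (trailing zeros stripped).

Executing turtle program step by step:
Start: pos=(-8,9), heading=45, pen down
RT 45: heading 45 -> 0
RT 135: heading 0 -> 225
PD: pen down
PU: pen up
PD: pen down
FD 20: (-8,9) -> (-22.142,-5.142) [heading=225, draw]
Final: pos=(-22.142,-5.142), heading=225, 1 segment(s) drawn

Answer: -22.142 -5.142 225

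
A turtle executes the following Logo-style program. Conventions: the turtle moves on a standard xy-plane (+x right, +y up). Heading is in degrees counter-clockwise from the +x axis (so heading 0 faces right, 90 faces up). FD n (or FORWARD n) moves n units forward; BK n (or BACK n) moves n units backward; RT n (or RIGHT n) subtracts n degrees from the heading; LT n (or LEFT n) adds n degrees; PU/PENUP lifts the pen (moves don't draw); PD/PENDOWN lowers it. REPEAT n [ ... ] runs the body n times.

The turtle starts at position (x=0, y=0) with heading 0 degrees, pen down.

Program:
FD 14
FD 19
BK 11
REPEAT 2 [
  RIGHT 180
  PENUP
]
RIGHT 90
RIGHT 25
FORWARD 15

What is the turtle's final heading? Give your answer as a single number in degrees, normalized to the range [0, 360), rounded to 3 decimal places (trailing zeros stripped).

Executing turtle program step by step:
Start: pos=(0,0), heading=0, pen down
FD 14: (0,0) -> (14,0) [heading=0, draw]
FD 19: (14,0) -> (33,0) [heading=0, draw]
BK 11: (33,0) -> (22,0) [heading=0, draw]
REPEAT 2 [
  -- iteration 1/2 --
  RT 180: heading 0 -> 180
  PU: pen up
  -- iteration 2/2 --
  RT 180: heading 180 -> 0
  PU: pen up
]
RT 90: heading 0 -> 270
RT 25: heading 270 -> 245
FD 15: (22,0) -> (15.661,-13.595) [heading=245, move]
Final: pos=(15.661,-13.595), heading=245, 3 segment(s) drawn

Answer: 245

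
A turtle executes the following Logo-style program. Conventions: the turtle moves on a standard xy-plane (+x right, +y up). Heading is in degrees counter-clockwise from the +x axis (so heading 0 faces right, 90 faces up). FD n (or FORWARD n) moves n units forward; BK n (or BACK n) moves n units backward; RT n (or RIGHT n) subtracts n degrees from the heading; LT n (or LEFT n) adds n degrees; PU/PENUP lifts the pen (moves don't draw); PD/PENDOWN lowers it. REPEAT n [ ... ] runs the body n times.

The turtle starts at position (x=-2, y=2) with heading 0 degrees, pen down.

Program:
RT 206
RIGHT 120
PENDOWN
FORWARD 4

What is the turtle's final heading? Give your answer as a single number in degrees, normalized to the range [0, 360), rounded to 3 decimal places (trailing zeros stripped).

Answer: 34

Derivation:
Executing turtle program step by step:
Start: pos=(-2,2), heading=0, pen down
RT 206: heading 0 -> 154
RT 120: heading 154 -> 34
PD: pen down
FD 4: (-2,2) -> (1.316,4.237) [heading=34, draw]
Final: pos=(1.316,4.237), heading=34, 1 segment(s) drawn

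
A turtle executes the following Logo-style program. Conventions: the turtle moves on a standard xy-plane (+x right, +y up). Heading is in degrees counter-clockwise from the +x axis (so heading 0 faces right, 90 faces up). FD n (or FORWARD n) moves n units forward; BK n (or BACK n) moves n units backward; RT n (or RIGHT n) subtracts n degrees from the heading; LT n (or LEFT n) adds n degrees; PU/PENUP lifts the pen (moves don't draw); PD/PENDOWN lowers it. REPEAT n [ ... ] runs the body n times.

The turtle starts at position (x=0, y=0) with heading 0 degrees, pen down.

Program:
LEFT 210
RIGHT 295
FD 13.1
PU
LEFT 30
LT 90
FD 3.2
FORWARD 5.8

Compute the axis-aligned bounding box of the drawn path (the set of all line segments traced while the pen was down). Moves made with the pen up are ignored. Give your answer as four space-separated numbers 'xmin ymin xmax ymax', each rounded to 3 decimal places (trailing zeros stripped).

Answer: 0 -13.05 1.142 0

Derivation:
Executing turtle program step by step:
Start: pos=(0,0), heading=0, pen down
LT 210: heading 0 -> 210
RT 295: heading 210 -> 275
FD 13.1: (0,0) -> (1.142,-13.05) [heading=275, draw]
PU: pen up
LT 30: heading 275 -> 305
LT 90: heading 305 -> 35
FD 3.2: (1.142,-13.05) -> (3.763,-11.215) [heading=35, move]
FD 5.8: (3.763,-11.215) -> (8.514,-7.888) [heading=35, move]
Final: pos=(8.514,-7.888), heading=35, 1 segment(s) drawn

Segment endpoints: x in {0, 1.142}, y in {-13.05, 0}
xmin=0, ymin=-13.05, xmax=1.142, ymax=0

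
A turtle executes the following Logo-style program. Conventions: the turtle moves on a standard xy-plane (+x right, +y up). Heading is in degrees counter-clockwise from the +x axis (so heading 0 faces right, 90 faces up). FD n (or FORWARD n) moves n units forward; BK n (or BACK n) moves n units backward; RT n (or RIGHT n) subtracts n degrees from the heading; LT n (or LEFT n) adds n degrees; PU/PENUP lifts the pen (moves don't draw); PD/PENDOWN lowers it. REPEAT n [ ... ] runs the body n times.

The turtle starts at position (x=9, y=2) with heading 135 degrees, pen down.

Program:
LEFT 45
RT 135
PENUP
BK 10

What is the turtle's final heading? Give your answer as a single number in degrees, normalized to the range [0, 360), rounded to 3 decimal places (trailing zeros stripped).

Answer: 45

Derivation:
Executing turtle program step by step:
Start: pos=(9,2), heading=135, pen down
LT 45: heading 135 -> 180
RT 135: heading 180 -> 45
PU: pen up
BK 10: (9,2) -> (1.929,-5.071) [heading=45, move]
Final: pos=(1.929,-5.071), heading=45, 0 segment(s) drawn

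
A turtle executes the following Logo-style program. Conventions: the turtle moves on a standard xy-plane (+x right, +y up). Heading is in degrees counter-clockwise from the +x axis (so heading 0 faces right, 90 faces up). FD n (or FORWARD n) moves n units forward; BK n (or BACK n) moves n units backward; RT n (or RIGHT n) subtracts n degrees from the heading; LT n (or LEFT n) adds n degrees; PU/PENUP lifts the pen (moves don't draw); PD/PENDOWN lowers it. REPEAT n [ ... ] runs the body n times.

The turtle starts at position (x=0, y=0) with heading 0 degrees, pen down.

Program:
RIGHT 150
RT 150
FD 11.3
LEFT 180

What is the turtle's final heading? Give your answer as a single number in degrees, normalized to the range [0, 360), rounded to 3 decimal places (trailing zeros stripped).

Executing turtle program step by step:
Start: pos=(0,0), heading=0, pen down
RT 150: heading 0 -> 210
RT 150: heading 210 -> 60
FD 11.3: (0,0) -> (5.65,9.786) [heading=60, draw]
LT 180: heading 60 -> 240
Final: pos=(5.65,9.786), heading=240, 1 segment(s) drawn

Answer: 240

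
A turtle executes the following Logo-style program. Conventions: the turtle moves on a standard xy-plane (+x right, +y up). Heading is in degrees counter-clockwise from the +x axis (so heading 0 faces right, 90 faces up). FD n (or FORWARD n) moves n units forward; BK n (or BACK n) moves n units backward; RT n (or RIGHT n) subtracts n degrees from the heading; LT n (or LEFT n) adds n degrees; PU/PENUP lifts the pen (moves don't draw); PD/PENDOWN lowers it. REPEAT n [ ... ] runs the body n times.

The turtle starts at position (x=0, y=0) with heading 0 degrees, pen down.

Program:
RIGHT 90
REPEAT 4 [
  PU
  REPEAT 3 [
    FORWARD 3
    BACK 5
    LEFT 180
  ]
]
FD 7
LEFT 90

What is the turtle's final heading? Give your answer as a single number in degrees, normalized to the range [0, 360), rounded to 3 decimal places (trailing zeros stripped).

Executing turtle program step by step:
Start: pos=(0,0), heading=0, pen down
RT 90: heading 0 -> 270
REPEAT 4 [
  -- iteration 1/4 --
  PU: pen up
  REPEAT 3 [
    -- iteration 1/3 --
    FD 3: (0,0) -> (0,-3) [heading=270, move]
    BK 5: (0,-3) -> (0,2) [heading=270, move]
    LT 180: heading 270 -> 90
    -- iteration 2/3 --
    FD 3: (0,2) -> (0,5) [heading=90, move]
    BK 5: (0,5) -> (0,0) [heading=90, move]
    LT 180: heading 90 -> 270
    -- iteration 3/3 --
    FD 3: (0,0) -> (0,-3) [heading=270, move]
    BK 5: (0,-3) -> (0,2) [heading=270, move]
    LT 180: heading 270 -> 90
  ]
  -- iteration 2/4 --
  PU: pen up
  REPEAT 3 [
    -- iteration 1/3 --
    FD 3: (0,2) -> (0,5) [heading=90, move]
    BK 5: (0,5) -> (0,0) [heading=90, move]
    LT 180: heading 90 -> 270
    -- iteration 2/3 --
    FD 3: (0,0) -> (0,-3) [heading=270, move]
    BK 5: (0,-3) -> (0,2) [heading=270, move]
    LT 180: heading 270 -> 90
    -- iteration 3/3 --
    FD 3: (0,2) -> (0,5) [heading=90, move]
    BK 5: (0,5) -> (0,0) [heading=90, move]
    LT 180: heading 90 -> 270
  ]
  -- iteration 3/4 --
  PU: pen up
  REPEAT 3 [
    -- iteration 1/3 --
    FD 3: (0,0) -> (0,-3) [heading=270, move]
    BK 5: (0,-3) -> (0,2) [heading=270, move]
    LT 180: heading 270 -> 90
    -- iteration 2/3 --
    FD 3: (0,2) -> (0,5) [heading=90, move]
    BK 5: (0,5) -> (0,0) [heading=90, move]
    LT 180: heading 90 -> 270
    -- iteration 3/3 --
    FD 3: (0,0) -> (0,-3) [heading=270, move]
    BK 5: (0,-3) -> (0,2) [heading=270, move]
    LT 180: heading 270 -> 90
  ]
  -- iteration 4/4 --
  PU: pen up
  REPEAT 3 [
    -- iteration 1/3 --
    FD 3: (0,2) -> (0,5) [heading=90, move]
    BK 5: (0,5) -> (0,0) [heading=90, move]
    LT 180: heading 90 -> 270
    -- iteration 2/3 --
    FD 3: (0,0) -> (0,-3) [heading=270, move]
    BK 5: (0,-3) -> (0,2) [heading=270, move]
    LT 180: heading 270 -> 90
    -- iteration 3/3 --
    FD 3: (0,2) -> (0,5) [heading=90, move]
    BK 5: (0,5) -> (0,0) [heading=90, move]
    LT 180: heading 90 -> 270
  ]
]
FD 7: (0,0) -> (0,-7) [heading=270, move]
LT 90: heading 270 -> 0
Final: pos=(0,-7), heading=0, 0 segment(s) drawn

Answer: 0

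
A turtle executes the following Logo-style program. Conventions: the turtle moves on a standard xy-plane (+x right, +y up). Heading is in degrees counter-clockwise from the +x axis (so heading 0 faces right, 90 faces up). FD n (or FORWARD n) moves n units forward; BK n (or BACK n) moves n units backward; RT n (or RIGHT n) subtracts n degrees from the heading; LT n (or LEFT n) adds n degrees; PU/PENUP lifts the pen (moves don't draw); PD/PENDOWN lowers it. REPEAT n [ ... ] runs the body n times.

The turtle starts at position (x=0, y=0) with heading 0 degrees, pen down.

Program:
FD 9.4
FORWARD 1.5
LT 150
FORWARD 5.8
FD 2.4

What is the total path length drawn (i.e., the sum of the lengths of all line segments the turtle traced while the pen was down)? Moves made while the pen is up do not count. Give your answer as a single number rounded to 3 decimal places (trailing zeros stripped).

Executing turtle program step by step:
Start: pos=(0,0), heading=0, pen down
FD 9.4: (0,0) -> (9.4,0) [heading=0, draw]
FD 1.5: (9.4,0) -> (10.9,0) [heading=0, draw]
LT 150: heading 0 -> 150
FD 5.8: (10.9,0) -> (5.877,2.9) [heading=150, draw]
FD 2.4: (5.877,2.9) -> (3.799,4.1) [heading=150, draw]
Final: pos=(3.799,4.1), heading=150, 4 segment(s) drawn

Segment lengths:
  seg 1: (0,0) -> (9.4,0), length = 9.4
  seg 2: (9.4,0) -> (10.9,0), length = 1.5
  seg 3: (10.9,0) -> (5.877,2.9), length = 5.8
  seg 4: (5.877,2.9) -> (3.799,4.1), length = 2.4
Total = 19.1

Answer: 19.1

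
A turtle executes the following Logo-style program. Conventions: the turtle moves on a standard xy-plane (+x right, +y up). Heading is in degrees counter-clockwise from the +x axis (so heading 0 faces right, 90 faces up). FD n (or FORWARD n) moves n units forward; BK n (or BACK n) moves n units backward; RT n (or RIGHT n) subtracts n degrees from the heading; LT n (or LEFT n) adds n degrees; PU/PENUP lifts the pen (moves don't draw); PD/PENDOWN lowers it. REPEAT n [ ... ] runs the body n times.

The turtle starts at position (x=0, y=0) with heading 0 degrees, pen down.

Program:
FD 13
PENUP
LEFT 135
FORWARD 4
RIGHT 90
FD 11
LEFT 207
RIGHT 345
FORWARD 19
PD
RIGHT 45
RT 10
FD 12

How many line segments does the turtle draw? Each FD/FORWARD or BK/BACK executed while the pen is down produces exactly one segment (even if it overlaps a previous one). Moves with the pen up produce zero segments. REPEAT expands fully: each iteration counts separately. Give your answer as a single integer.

Answer: 2

Derivation:
Executing turtle program step by step:
Start: pos=(0,0), heading=0, pen down
FD 13: (0,0) -> (13,0) [heading=0, draw]
PU: pen up
LT 135: heading 0 -> 135
FD 4: (13,0) -> (10.172,2.828) [heading=135, move]
RT 90: heading 135 -> 45
FD 11: (10.172,2.828) -> (17.95,10.607) [heading=45, move]
LT 207: heading 45 -> 252
RT 345: heading 252 -> 267
FD 19: (17.95,10.607) -> (16.955,-8.367) [heading=267, move]
PD: pen down
RT 45: heading 267 -> 222
RT 10: heading 222 -> 212
FD 12: (16.955,-8.367) -> (6.779,-14.726) [heading=212, draw]
Final: pos=(6.779,-14.726), heading=212, 2 segment(s) drawn
Segments drawn: 2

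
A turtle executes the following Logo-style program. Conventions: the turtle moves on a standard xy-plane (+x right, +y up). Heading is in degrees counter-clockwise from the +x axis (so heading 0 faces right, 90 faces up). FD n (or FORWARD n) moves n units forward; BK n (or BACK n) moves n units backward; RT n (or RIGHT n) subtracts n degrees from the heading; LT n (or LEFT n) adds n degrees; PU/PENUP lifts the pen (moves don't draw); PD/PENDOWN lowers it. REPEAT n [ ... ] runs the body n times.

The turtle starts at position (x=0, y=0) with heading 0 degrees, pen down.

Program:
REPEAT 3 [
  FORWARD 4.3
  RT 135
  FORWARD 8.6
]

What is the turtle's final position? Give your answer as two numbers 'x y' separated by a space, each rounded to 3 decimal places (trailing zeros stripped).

Executing turtle program step by step:
Start: pos=(0,0), heading=0, pen down
REPEAT 3 [
  -- iteration 1/3 --
  FD 4.3: (0,0) -> (4.3,0) [heading=0, draw]
  RT 135: heading 0 -> 225
  FD 8.6: (4.3,0) -> (-1.781,-6.081) [heading=225, draw]
  -- iteration 2/3 --
  FD 4.3: (-1.781,-6.081) -> (-4.822,-9.122) [heading=225, draw]
  RT 135: heading 225 -> 90
  FD 8.6: (-4.822,-9.122) -> (-4.822,-0.522) [heading=90, draw]
  -- iteration 3/3 --
  FD 4.3: (-4.822,-0.522) -> (-4.822,3.778) [heading=90, draw]
  RT 135: heading 90 -> 315
  FD 8.6: (-4.822,3.778) -> (1.259,-2.303) [heading=315, draw]
]
Final: pos=(1.259,-2.303), heading=315, 6 segment(s) drawn

Answer: 1.259 -2.303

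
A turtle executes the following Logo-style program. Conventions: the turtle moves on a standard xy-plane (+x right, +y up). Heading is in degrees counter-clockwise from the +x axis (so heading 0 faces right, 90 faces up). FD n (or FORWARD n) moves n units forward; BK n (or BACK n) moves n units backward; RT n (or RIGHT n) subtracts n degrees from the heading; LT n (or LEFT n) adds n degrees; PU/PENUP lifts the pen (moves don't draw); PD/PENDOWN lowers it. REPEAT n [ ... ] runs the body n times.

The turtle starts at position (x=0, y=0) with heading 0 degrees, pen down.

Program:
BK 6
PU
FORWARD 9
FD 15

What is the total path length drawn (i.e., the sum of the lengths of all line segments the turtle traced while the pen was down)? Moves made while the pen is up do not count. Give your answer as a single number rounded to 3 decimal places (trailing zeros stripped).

Executing turtle program step by step:
Start: pos=(0,0), heading=0, pen down
BK 6: (0,0) -> (-6,0) [heading=0, draw]
PU: pen up
FD 9: (-6,0) -> (3,0) [heading=0, move]
FD 15: (3,0) -> (18,0) [heading=0, move]
Final: pos=(18,0), heading=0, 1 segment(s) drawn

Segment lengths:
  seg 1: (0,0) -> (-6,0), length = 6
Total = 6

Answer: 6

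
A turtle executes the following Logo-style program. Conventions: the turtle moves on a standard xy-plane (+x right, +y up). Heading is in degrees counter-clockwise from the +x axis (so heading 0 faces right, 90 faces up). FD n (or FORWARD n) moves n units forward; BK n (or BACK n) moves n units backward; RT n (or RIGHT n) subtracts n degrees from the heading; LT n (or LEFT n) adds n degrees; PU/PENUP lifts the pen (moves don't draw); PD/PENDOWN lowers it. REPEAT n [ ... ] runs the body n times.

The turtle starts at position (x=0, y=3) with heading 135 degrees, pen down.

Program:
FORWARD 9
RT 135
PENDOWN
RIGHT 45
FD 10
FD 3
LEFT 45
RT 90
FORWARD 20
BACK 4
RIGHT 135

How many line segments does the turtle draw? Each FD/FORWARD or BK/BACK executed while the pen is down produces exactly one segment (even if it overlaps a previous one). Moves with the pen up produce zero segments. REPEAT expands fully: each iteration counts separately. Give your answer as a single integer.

Executing turtle program step by step:
Start: pos=(0,3), heading=135, pen down
FD 9: (0,3) -> (-6.364,9.364) [heading=135, draw]
RT 135: heading 135 -> 0
PD: pen down
RT 45: heading 0 -> 315
FD 10: (-6.364,9.364) -> (0.707,2.293) [heading=315, draw]
FD 3: (0.707,2.293) -> (2.828,0.172) [heading=315, draw]
LT 45: heading 315 -> 0
RT 90: heading 0 -> 270
FD 20: (2.828,0.172) -> (2.828,-19.828) [heading=270, draw]
BK 4: (2.828,-19.828) -> (2.828,-15.828) [heading=270, draw]
RT 135: heading 270 -> 135
Final: pos=(2.828,-15.828), heading=135, 5 segment(s) drawn
Segments drawn: 5

Answer: 5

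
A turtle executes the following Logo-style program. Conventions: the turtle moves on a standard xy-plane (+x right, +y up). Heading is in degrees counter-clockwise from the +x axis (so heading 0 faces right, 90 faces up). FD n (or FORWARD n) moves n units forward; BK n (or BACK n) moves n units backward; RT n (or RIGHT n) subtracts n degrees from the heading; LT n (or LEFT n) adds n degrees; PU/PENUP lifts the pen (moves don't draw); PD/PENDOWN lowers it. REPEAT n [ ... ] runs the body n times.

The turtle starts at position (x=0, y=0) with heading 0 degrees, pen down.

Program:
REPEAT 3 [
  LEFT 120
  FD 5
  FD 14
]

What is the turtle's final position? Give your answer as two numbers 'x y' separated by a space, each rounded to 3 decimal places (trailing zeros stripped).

Executing turtle program step by step:
Start: pos=(0,0), heading=0, pen down
REPEAT 3 [
  -- iteration 1/3 --
  LT 120: heading 0 -> 120
  FD 5: (0,0) -> (-2.5,4.33) [heading=120, draw]
  FD 14: (-2.5,4.33) -> (-9.5,16.454) [heading=120, draw]
  -- iteration 2/3 --
  LT 120: heading 120 -> 240
  FD 5: (-9.5,16.454) -> (-12,12.124) [heading=240, draw]
  FD 14: (-12,12.124) -> (-19,0) [heading=240, draw]
  -- iteration 3/3 --
  LT 120: heading 240 -> 0
  FD 5: (-19,0) -> (-14,0) [heading=0, draw]
  FD 14: (-14,0) -> (0,0) [heading=0, draw]
]
Final: pos=(0,0), heading=0, 6 segment(s) drawn

Answer: 0 0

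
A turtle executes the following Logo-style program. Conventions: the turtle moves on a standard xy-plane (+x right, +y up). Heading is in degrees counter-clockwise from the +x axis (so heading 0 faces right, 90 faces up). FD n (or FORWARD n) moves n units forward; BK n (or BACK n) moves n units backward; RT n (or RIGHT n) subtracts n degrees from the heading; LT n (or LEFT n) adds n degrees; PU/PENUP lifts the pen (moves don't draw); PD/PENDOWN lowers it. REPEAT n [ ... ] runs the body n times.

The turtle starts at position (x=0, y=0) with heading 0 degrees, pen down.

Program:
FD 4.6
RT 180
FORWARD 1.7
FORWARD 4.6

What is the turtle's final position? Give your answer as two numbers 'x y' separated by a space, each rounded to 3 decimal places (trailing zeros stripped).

Executing turtle program step by step:
Start: pos=(0,0), heading=0, pen down
FD 4.6: (0,0) -> (4.6,0) [heading=0, draw]
RT 180: heading 0 -> 180
FD 1.7: (4.6,0) -> (2.9,0) [heading=180, draw]
FD 4.6: (2.9,0) -> (-1.7,0) [heading=180, draw]
Final: pos=(-1.7,0), heading=180, 3 segment(s) drawn

Answer: -1.7 0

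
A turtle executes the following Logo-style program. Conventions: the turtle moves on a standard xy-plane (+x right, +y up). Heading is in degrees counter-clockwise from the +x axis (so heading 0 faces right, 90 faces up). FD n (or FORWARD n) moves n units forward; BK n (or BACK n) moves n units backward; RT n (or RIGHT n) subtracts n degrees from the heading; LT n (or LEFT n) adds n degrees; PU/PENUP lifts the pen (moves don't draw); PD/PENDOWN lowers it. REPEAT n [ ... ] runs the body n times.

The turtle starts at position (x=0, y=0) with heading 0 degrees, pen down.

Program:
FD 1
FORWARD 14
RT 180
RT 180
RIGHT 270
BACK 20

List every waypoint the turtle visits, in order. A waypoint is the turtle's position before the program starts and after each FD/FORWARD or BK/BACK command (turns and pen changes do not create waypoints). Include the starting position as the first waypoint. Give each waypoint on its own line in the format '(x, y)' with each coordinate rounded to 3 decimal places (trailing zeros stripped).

Executing turtle program step by step:
Start: pos=(0,0), heading=0, pen down
FD 1: (0,0) -> (1,0) [heading=0, draw]
FD 14: (1,0) -> (15,0) [heading=0, draw]
RT 180: heading 0 -> 180
RT 180: heading 180 -> 0
RT 270: heading 0 -> 90
BK 20: (15,0) -> (15,-20) [heading=90, draw]
Final: pos=(15,-20), heading=90, 3 segment(s) drawn
Waypoints (4 total):
(0, 0)
(1, 0)
(15, 0)
(15, -20)

Answer: (0, 0)
(1, 0)
(15, 0)
(15, -20)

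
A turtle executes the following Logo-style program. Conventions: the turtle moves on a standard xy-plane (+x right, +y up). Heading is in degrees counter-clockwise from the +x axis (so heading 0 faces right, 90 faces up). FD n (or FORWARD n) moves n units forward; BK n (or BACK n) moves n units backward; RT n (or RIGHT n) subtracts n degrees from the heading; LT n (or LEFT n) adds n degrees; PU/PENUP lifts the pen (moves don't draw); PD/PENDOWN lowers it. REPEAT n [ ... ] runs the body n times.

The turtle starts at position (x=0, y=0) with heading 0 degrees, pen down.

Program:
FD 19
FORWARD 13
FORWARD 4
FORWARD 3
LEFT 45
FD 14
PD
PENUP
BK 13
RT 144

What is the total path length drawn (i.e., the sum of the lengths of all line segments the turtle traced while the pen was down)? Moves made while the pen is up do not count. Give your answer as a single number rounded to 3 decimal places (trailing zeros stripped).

Executing turtle program step by step:
Start: pos=(0,0), heading=0, pen down
FD 19: (0,0) -> (19,0) [heading=0, draw]
FD 13: (19,0) -> (32,0) [heading=0, draw]
FD 4: (32,0) -> (36,0) [heading=0, draw]
FD 3: (36,0) -> (39,0) [heading=0, draw]
LT 45: heading 0 -> 45
FD 14: (39,0) -> (48.899,9.899) [heading=45, draw]
PD: pen down
PU: pen up
BK 13: (48.899,9.899) -> (39.707,0.707) [heading=45, move]
RT 144: heading 45 -> 261
Final: pos=(39.707,0.707), heading=261, 5 segment(s) drawn

Segment lengths:
  seg 1: (0,0) -> (19,0), length = 19
  seg 2: (19,0) -> (32,0), length = 13
  seg 3: (32,0) -> (36,0), length = 4
  seg 4: (36,0) -> (39,0), length = 3
  seg 5: (39,0) -> (48.899,9.899), length = 14
Total = 53

Answer: 53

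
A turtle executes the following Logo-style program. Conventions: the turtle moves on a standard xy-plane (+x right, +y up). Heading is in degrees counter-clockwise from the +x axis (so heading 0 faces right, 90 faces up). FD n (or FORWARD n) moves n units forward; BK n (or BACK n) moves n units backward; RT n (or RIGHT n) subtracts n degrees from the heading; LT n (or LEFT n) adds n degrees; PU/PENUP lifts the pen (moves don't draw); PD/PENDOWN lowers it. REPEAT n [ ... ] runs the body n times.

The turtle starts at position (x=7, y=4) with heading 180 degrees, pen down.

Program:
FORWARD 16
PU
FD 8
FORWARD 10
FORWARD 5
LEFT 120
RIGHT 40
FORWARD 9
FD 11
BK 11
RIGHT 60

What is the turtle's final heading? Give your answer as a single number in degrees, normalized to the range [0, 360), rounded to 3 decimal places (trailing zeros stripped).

Executing turtle program step by step:
Start: pos=(7,4), heading=180, pen down
FD 16: (7,4) -> (-9,4) [heading=180, draw]
PU: pen up
FD 8: (-9,4) -> (-17,4) [heading=180, move]
FD 10: (-17,4) -> (-27,4) [heading=180, move]
FD 5: (-27,4) -> (-32,4) [heading=180, move]
LT 120: heading 180 -> 300
RT 40: heading 300 -> 260
FD 9: (-32,4) -> (-33.563,-4.863) [heading=260, move]
FD 11: (-33.563,-4.863) -> (-35.473,-15.696) [heading=260, move]
BK 11: (-35.473,-15.696) -> (-33.563,-4.863) [heading=260, move]
RT 60: heading 260 -> 200
Final: pos=(-33.563,-4.863), heading=200, 1 segment(s) drawn

Answer: 200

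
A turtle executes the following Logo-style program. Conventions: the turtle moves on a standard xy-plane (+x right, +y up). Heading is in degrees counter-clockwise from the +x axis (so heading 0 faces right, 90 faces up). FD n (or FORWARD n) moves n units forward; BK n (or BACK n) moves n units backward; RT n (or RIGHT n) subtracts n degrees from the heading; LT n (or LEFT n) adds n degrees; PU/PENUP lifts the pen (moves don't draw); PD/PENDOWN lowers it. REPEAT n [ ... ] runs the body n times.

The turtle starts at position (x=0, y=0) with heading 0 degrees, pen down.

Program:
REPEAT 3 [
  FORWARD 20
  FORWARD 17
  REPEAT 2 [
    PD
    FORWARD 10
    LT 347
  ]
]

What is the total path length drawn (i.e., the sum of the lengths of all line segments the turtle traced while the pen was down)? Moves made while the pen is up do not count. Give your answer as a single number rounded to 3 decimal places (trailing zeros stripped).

Executing turtle program step by step:
Start: pos=(0,0), heading=0, pen down
REPEAT 3 [
  -- iteration 1/3 --
  FD 20: (0,0) -> (20,0) [heading=0, draw]
  FD 17: (20,0) -> (37,0) [heading=0, draw]
  REPEAT 2 [
    -- iteration 1/2 --
    PD: pen down
    FD 10: (37,0) -> (47,0) [heading=0, draw]
    LT 347: heading 0 -> 347
    -- iteration 2/2 --
    PD: pen down
    FD 10: (47,0) -> (56.744,-2.25) [heading=347, draw]
    LT 347: heading 347 -> 334
  ]
  -- iteration 2/3 --
  FD 20: (56.744,-2.25) -> (74.72,-11.017) [heading=334, draw]
  FD 17: (74.72,-11.017) -> (89.999,-18.469) [heading=334, draw]
  REPEAT 2 [
    -- iteration 1/2 --
    PD: pen down
    FD 10: (89.999,-18.469) -> (98.987,-22.853) [heading=334, draw]
    LT 347: heading 334 -> 321
    -- iteration 2/2 --
    PD: pen down
    FD 10: (98.987,-22.853) -> (106.758,-29.146) [heading=321, draw]
    LT 347: heading 321 -> 308
  ]
  -- iteration 3/3 --
  FD 20: (106.758,-29.146) -> (119.072,-44.906) [heading=308, draw]
  FD 17: (119.072,-44.906) -> (129.538,-58.303) [heading=308, draw]
  REPEAT 2 [
    -- iteration 1/2 --
    PD: pen down
    FD 10: (129.538,-58.303) -> (135.695,-66.183) [heading=308, draw]
    LT 347: heading 308 -> 295
    -- iteration 2/2 --
    PD: pen down
    FD 10: (135.695,-66.183) -> (139.921,-75.246) [heading=295, draw]
    LT 347: heading 295 -> 282
  ]
]
Final: pos=(139.921,-75.246), heading=282, 12 segment(s) drawn

Segment lengths:
  seg 1: (0,0) -> (20,0), length = 20
  seg 2: (20,0) -> (37,0), length = 17
  seg 3: (37,0) -> (47,0), length = 10
  seg 4: (47,0) -> (56.744,-2.25), length = 10
  seg 5: (56.744,-2.25) -> (74.72,-11.017), length = 20
  seg 6: (74.72,-11.017) -> (89.999,-18.469), length = 17
  seg 7: (89.999,-18.469) -> (98.987,-22.853), length = 10
  seg 8: (98.987,-22.853) -> (106.758,-29.146), length = 10
  seg 9: (106.758,-29.146) -> (119.072,-44.906), length = 20
  seg 10: (119.072,-44.906) -> (129.538,-58.303), length = 17
  seg 11: (129.538,-58.303) -> (135.695,-66.183), length = 10
  seg 12: (135.695,-66.183) -> (139.921,-75.246), length = 10
Total = 171

Answer: 171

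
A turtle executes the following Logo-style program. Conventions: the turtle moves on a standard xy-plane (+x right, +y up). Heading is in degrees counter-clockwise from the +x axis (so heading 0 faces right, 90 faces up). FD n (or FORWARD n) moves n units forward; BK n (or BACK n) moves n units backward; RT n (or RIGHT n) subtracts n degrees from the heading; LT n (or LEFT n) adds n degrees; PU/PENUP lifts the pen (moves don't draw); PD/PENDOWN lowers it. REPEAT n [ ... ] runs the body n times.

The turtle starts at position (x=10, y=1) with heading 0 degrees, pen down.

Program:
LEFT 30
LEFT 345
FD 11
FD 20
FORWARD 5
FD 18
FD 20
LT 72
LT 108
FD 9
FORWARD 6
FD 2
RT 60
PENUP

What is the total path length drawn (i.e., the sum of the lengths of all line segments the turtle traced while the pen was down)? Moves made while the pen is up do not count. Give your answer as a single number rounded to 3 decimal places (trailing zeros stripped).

Executing turtle program step by step:
Start: pos=(10,1), heading=0, pen down
LT 30: heading 0 -> 30
LT 345: heading 30 -> 15
FD 11: (10,1) -> (20.625,3.847) [heading=15, draw]
FD 20: (20.625,3.847) -> (39.944,9.023) [heading=15, draw]
FD 5: (39.944,9.023) -> (44.773,10.317) [heading=15, draw]
FD 18: (44.773,10.317) -> (62.16,14.976) [heading=15, draw]
FD 20: (62.16,14.976) -> (81.479,20.153) [heading=15, draw]
LT 72: heading 15 -> 87
LT 108: heading 87 -> 195
FD 9: (81.479,20.153) -> (72.785,17.823) [heading=195, draw]
FD 6: (72.785,17.823) -> (66.99,16.27) [heading=195, draw]
FD 2: (66.99,16.27) -> (65.058,15.753) [heading=195, draw]
RT 60: heading 195 -> 135
PU: pen up
Final: pos=(65.058,15.753), heading=135, 8 segment(s) drawn

Segment lengths:
  seg 1: (10,1) -> (20.625,3.847), length = 11
  seg 2: (20.625,3.847) -> (39.944,9.023), length = 20
  seg 3: (39.944,9.023) -> (44.773,10.317), length = 5
  seg 4: (44.773,10.317) -> (62.16,14.976), length = 18
  seg 5: (62.16,14.976) -> (81.479,20.153), length = 20
  seg 6: (81.479,20.153) -> (72.785,17.823), length = 9
  seg 7: (72.785,17.823) -> (66.99,16.27), length = 6
  seg 8: (66.99,16.27) -> (65.058,15.753), length = 2
Total = 91

Answer: 91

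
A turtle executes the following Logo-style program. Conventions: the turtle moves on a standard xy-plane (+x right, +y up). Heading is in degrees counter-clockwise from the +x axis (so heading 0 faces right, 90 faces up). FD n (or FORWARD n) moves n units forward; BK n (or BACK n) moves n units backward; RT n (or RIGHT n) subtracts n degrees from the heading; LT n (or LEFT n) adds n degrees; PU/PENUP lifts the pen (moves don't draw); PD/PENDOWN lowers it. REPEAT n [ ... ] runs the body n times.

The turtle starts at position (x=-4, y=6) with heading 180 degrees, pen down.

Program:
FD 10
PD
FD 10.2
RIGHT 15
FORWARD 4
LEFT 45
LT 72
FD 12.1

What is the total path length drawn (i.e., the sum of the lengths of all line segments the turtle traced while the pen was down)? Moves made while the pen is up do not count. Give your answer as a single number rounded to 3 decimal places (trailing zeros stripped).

Answer: 36.3

Derivation:
Executing turtle program step by step:
Start: pos=(-4,6), heading=180, pen down
FD 10: (-4,6) -> (-14,6) [heading=180, draw]
PD: pen down
FD 10.2: (-14,6) -> (-24.2,6) [heading=180, draw]
RT 15: heading 180 -> 165
FD 4: (-24.2,6) -> (-28.064,7.035) [heading=165, draw]
LT 45: heading 165 -> 210
LT 72: heading 210 -> 282
FD 12.1: (-28.064,7.035) -> (-25.548,-4.8) [heading=282, draw]
Final: pos=(-25.548,-4.8), heading=282, 4 segment(s) drawn

Segment lengths:
  seg 1: (-4,6) -> (-14,6), length = 10
  seg 2: (-14,6) -> (-24.2,6), length = 10.2
  seg 3: (-24.2,6) -> (-28.064,7.035), length = 4
  seg 4: (-28.064,7.035) -> (-25.548,-4.8), length = 12.1
Total = 36.3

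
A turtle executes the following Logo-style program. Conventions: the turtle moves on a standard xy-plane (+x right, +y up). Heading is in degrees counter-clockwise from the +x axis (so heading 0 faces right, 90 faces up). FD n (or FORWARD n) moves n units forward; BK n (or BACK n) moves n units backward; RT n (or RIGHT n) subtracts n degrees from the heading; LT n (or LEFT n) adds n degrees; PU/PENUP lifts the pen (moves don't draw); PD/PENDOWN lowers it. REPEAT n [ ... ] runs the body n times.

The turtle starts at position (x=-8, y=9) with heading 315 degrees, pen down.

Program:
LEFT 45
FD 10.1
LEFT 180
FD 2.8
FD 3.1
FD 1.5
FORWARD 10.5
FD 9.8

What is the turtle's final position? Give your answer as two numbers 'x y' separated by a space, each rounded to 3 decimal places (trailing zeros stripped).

Answer: -25.6 9

Derivation:
Executing turtle program step by step:
Start: pos=(-8,9), heading=315, pen down
LT 45: heading 315 -> 0
FD 10.1: (-8,9) -> (2.1,9) [heading=0, draw]
LT 180: heading 0 -> 180
FD 2.8: (2.1,9) -> (-0.7,9) [heading=180, draw]
FD 3.1: (-0.7,9) -> (-3.8,9) [heading=180, draw]
FD 1.5: (-3.8,9) -> (-5.3,9) [heading=180, draw]
FD 10.5: (-5.3,9) -> (-15.8,9) [heading=180, draw]
FD 9.8: (-15.8,9) -> (-25.6,9) [heading=180, draw]
Final: pos=(-25.6,9), heading=180, 6 segment(s) drawn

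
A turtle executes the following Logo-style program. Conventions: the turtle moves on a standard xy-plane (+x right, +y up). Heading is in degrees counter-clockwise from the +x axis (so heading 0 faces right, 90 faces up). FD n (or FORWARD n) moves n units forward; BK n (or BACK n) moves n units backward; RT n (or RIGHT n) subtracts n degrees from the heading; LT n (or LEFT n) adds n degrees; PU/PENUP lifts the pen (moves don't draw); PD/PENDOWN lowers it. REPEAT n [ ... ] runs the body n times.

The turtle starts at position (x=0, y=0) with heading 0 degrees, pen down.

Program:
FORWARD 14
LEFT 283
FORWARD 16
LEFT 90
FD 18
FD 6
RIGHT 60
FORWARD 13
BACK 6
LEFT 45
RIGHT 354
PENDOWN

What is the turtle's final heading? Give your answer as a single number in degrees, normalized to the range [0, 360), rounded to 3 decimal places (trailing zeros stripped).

Answer: 4

Derivation:
Executing turtle program step by step:
Start: pos=(0,0), heading=0, pen down
FD 14: (0,0) -> (14,0) [heading=0, draw]
LT 283: heading 0 -> 283
FD 16: (14,0) -> (17.599,-15.59) [heading=283, draw]
LT 90: heading 283 -> 13
FD 18: (17.599,-15.59) -> (35.138,-11.541) [heading=13, draw]
FD 6: (35.138,-11.541) -> (40.984,-10.191) [heading=13, draw]
RT 60: heading 13 -> 313
FD 13: (40.984,-10.191) -> (49.85,-19.699) [heading=313, draw]
BK 6: (49.85,-19.699) -> (45.758,-15.311) [heading=313, draw]
LT 45: heading 313 -> 358
RT 354: heading 358 -> 4
PD: pen down
Final: pos=(45.758,-15.311), heading=4, 6 segment(s) drawn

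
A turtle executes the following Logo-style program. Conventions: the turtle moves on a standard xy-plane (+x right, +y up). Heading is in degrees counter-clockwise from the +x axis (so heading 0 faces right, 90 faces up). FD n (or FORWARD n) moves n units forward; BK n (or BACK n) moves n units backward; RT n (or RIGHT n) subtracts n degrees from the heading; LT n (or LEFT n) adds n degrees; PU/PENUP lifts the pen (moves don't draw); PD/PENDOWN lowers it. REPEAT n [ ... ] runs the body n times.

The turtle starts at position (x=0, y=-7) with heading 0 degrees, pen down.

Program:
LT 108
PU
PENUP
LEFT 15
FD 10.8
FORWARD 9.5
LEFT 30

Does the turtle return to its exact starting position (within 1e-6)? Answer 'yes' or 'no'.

Executing turtle program step by step:
Start: pos=(0,-7), heading=0, pen down
LT 108: heading 0 -> 108
PU: pen up
PU: pen up
LT 15: heading 108 -> 123
FD 10.8: (0,-7) -> (-5.882,2.058) [heading=123, move]
FD 9.5: (-5.882,2.058) -> (-11.056,10.025) [heading=123, move]
LT 30: heading 123 -> 153
Final: pos=(-11.056,10.025), heading=153, 0 segment(s) drawn

Start position: (0, -7)
Final position: (-11.056, 10.025)
Distance = 20.3; >= 1e-6 -> NOT closed

Answer: no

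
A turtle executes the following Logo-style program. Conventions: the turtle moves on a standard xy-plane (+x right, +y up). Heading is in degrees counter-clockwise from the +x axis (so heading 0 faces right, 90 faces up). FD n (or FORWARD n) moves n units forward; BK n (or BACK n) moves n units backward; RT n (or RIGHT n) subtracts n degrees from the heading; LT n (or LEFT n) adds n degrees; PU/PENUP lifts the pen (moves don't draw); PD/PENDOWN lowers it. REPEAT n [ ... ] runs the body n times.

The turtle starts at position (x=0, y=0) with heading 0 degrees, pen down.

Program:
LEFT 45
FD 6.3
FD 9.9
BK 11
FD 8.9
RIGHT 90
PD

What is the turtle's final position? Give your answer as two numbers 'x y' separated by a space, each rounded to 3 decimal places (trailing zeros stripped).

Executing turtle program step by step:
Start: pos=(0,0), heading=0, pen down
LT 45: heading 0 -> 45
FD 6.3: (0,0) -> (4.455,4.455) [heading=45, draw]
FD 9.9: (4.455,4.455) -> (11.455,11.455) [heading=45, draw]
BK 11: (11.455,11.455) -> (3.677,3.677) [heading=45, draw]
FD 8.9: (3.677,3.677) -> (9.97,9.97) [heading=45, draw]
RT 90: heading 45 -> 315
PD: pen down
Final: pos=(9.97,9.97), heading=315, 4 segment(s) drawn

Answer: 9.97 9.97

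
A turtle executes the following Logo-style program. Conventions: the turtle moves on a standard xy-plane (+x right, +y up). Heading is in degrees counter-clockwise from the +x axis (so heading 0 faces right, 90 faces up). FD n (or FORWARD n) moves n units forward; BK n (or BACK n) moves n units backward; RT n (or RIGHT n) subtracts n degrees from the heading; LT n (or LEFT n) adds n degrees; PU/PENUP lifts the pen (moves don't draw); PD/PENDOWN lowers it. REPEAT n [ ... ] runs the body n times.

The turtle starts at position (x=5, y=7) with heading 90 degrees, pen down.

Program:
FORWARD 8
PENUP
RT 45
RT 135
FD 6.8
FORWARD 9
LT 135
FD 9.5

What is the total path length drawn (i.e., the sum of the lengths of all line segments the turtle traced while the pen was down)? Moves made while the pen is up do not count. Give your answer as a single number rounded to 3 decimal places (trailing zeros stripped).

Executing turtle program step by step:
Start: pos=(5,7), heading=90, pen down
FD 8: (5,7) -> (5,15) [heading=90, draw]
PU: pen up
RT 45: heading 90 -> 45
RT 135: heading 45 -> 270
FD 6.8: (5,15) -> (5,8.2) [heading=270, move]
FD 9: (5,8.2) -> (5,-0.8) [heading=270, move]
LT 135: heading 270 -> 45
FD 9.5: (5,-0.8) -> (11.718,5.918) [heading=45, move]
Final: pos=(11.718,5.918), heading=45, 1 segment(s) drawn

Segment lengths:
  seg 1: (5,7) -> (5,15), length = 8
Total = 8

Answer: 8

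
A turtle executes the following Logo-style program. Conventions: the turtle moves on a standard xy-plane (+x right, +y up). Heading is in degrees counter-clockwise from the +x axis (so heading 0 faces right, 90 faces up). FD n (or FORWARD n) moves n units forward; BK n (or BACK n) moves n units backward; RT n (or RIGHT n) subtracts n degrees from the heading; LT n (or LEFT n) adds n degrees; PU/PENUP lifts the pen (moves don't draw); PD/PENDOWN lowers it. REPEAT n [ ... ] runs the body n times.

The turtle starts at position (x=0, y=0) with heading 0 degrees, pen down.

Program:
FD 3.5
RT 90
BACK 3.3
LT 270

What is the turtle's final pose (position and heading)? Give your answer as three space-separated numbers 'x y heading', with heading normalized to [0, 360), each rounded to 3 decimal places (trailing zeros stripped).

Answer: 3.5 3.3 180

Derivation:
Executing turtle program step by step:
Start: pos=(0,0), heading=0, pen down
FD 3.5: (0,0) -> (3.5,0) [heading=0, draw]
RT 90: heading 0 -> 270
BK 3.3: (3.5,0) -> (3.5,3.3) [heading=270, draw]
LT 270: heading 270 -> 180
Final: pos=(3.5,3.3), heading=180, 2 segment(s) drawn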